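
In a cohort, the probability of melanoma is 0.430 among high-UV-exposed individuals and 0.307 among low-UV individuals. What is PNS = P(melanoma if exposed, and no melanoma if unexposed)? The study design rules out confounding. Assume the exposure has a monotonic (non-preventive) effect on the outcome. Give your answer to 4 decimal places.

Let p₁ = 0.43, p₀ = 0.307.
Under exogeneity and monotonicity, PNS = p₁ − p₀.
PNS = 0.43 − 0.307 = 0.123

PNS ≈ 0.1230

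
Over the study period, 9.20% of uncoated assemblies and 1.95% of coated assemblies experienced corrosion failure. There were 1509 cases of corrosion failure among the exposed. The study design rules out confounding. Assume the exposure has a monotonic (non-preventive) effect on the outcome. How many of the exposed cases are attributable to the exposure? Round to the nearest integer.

p₁ = 0.092, p₀ = 0.0195.
PN = (p₁ − p₀)/p₁ = (0.092 − 0.0195) / 0.092 ≈ 0.78804.
Attributable cases ≈ PN × (exposed cases) = 0.78804 × 1509 ≈ 1189.16.

about 1189 cases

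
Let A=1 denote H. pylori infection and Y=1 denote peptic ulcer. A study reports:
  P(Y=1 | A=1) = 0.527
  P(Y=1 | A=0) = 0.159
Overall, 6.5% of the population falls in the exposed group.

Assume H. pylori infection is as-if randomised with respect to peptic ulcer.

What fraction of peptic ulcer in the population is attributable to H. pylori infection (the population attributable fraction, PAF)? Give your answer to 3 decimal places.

PAF ≈ 0.131

Let p₁ = 0.527, p₀ = 0.159.
Overall risk P(Y=1) = π·p₁ + (1−π)·p₀ = 0.065×0.527 + 0.935×0.159 = 0.18292.
Under exogeneity, PAF = [P(Y=1) − p₀] / P(Y=1).
PAF = (0.18292 − 0.159) / 0.18292 ≈ 0.1308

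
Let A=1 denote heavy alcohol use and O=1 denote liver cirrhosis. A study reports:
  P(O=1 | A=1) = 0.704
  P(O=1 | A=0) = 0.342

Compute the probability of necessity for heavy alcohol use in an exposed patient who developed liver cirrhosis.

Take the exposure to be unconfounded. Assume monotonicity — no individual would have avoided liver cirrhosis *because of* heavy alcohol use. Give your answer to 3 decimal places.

PN ≈ 0.514

Let p₁ = 0.704, p₀ = 0.342.
Under exogeneity and monotonicity, PN = (p₁ − p₀) / p₁.
PN = (0.704 − 0.342) / 0.704 = 0.362 / 0.704 ≈ 0.5142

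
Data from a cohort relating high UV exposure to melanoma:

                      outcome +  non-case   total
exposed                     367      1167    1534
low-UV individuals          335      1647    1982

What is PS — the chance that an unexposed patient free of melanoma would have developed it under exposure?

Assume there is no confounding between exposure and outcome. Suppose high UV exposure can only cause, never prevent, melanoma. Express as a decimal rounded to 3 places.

p₁ = P(outcome | exposed) = 367/1534 = 0.23924
p₀ = P(outcome | unexposed) = 335/1982 = 0.16902
Under exogeneity and monotonicity, PS = (p₁ − p₀) / (1 − p₀).
PS = (0.23924 − 0.16902) / (1 − 0.16902) = 0.070223 / 0.83098 ≈ 0.0845

PS ≈ 0.085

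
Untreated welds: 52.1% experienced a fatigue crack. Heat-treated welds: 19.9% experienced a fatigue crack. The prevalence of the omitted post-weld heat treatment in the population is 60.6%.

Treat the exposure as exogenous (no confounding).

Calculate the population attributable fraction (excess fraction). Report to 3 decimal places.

PAF ≈ 0.495

p₁ = 0.521, p₀ = 0.199.
Overall risk P(Y=1) = π·p₁ + (1−π)·p₀ = 0.606×0.521 + 0.394×0.199 = 0.39413.
Under exogeneity, PAF = [P(Y=1) − p₀] / P(Y=1).
PAF = (0.39413 − 0.199) / 0.39413 ≈ 0.4951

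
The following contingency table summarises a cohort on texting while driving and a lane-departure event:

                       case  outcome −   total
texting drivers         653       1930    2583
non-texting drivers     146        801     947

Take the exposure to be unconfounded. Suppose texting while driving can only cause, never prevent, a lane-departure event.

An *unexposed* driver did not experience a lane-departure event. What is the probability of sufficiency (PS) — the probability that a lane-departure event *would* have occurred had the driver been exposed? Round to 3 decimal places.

p₁ = P(outcome | exposed) = 653/2583 = 0.25281
p₀ = P(outcome | unexposed) = 146/947 = 0.15417
Under exogeneity and monotonicity, PS = (p₁ − p₀)/(1 − p₀).
PS = (0.25281 − 0.15417) / 0.84583 ≈ 0.1166

PS ≈ 0.117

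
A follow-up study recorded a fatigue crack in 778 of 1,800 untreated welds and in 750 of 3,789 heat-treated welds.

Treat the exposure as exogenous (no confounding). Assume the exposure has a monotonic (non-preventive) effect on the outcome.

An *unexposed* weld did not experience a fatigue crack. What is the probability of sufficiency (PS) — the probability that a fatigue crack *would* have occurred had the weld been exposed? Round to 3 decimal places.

PS ≈ 0.292

p₁ = P(outcome | exposed) = 778/1800 = 0.43222
p₀ = P(outcome | unexposed) = 750/3789 = 0.19794
Under exogeneity and monotonicity, PS = (p₁ − p₀) / (1 − p₀).
PS = (0.43222 − 0.19794) / (1 − 0.19794) = 0.23428 / 0.80206 ≈ 0.2921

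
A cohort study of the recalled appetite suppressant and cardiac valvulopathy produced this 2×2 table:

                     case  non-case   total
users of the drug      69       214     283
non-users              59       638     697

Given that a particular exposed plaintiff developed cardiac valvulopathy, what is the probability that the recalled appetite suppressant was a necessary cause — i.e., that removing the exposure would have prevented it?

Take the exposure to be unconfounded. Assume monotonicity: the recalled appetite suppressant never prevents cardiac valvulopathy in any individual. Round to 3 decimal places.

PN ≈ 0.653

p₁ = P(outcome | exposed) = 69/283 = 0.24382
p₀ = P(outcome | unexposed) = 59/697 = 0.084648
Under exogeneity and monotonicity, PN = (p₁ − p₀) / p₁.
PN = (0.24382 − 0.084648) / 0.24382 = 0.15917 / 0.24382 ≈ 0.6528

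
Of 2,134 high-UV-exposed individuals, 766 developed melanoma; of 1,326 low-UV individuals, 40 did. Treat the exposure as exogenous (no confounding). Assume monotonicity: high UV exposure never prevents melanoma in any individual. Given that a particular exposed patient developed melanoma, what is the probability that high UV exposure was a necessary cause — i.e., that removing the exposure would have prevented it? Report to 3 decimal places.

PN ≈ 0.916

p₁ = P(outcome | exposed) = 766/2134 = 0.35895
p₀ = P(outcome | unexposed) = 40/1326 = 0.030166
Under exogeneity and monotonicity, PN = (p₁ − p₀) / p₁.
PN = (0.35895 − 0.030166) / 0.35895 = 0.32878 / 0.35895 ≈ 0.9160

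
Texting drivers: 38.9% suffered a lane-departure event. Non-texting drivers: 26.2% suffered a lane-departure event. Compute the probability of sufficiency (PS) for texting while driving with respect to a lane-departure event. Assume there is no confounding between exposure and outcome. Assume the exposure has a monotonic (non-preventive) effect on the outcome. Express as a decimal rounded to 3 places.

PS ≈ 0.172

p₁ = 0.389, p₀ = 0.262.
Under exogeneity and monotonicity, PS = (p₁ − p₀) / (1 − p₀).
PS = (0.389 − 0.262) / (1 − 0.262) = 0.127 / 0.738 ≈ 0.1721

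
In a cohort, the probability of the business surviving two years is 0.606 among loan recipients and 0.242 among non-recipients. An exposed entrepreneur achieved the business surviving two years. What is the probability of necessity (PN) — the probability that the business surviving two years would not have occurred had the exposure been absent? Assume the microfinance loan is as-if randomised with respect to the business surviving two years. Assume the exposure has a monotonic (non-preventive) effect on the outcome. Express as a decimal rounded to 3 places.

Let p₁ = 0.606, p₀ = 0.242.
Under exogeneity and monotonicity, PN = (p₁ − p₀) / p₁.
PN = (0.606 − 0.242) / 0.606 = 0.364 / 0.606 ≈ 0.6007

PN ≈ 0.601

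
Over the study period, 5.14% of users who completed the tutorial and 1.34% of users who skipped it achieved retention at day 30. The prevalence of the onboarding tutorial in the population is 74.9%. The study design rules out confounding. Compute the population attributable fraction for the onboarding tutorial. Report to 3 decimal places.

p₁ = 0.0514, p₀ = 0.0134.
Overall risk P(Y=1) = π·p₁ + (1−π)·p₀ = 0.749×0.0514 + 0.251×0.0134 = 0.041862.
Under exogeneity, PAF = [P(Y=1) − p₀] / P(Y=1).
PAF = (0.041862 − 0.0134) / 0.041862 ≈ 0.6799

PAF ≈ 0.680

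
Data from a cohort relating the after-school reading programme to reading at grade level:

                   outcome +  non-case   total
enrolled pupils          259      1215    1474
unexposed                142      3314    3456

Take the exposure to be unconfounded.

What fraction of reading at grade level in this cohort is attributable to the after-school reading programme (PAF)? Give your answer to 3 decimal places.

p₁ = P(outcome | exposed) = 259/1474 = 0.17571
p₀ = P(outcome | unexposed) = 142/3456 = 0.041088
Exposure prevalence π = 1474/4930 = 0.29899; overall risk P(Y=1) = 0.081339.
Under exogeneity, PAF = [P(Y=1) − p₀]/P(Y=1).
PAF = (0.081339 − 0.041088) / 0.081339 ≈ 0.4949

PAF ≈ 0.495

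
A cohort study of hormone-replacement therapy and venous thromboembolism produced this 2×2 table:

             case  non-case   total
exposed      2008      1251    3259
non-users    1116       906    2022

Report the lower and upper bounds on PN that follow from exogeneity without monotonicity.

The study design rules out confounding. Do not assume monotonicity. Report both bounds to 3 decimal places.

p₁ = P(outcome | exposed) = 2008/3259 = 0.61614
p₀ = P(outcome | unexposed) = 1116/2022 = 0.55193
Under exogeneity alone the bounds on PN are max{0,(p₁−p₀)/p₁} ≤ PN ≤ min{1,(1−p₀)/p₁}.
  lower = (p₁ − p₀)/p₁ = 0.064211 / 0.61614 ≈ 0.1042
  upper = min{1, (1 − p₀)/p₁} = 0.44807 / 0.61614 ≈ 0.7272

0.104 ≤ PN ≤ 0.727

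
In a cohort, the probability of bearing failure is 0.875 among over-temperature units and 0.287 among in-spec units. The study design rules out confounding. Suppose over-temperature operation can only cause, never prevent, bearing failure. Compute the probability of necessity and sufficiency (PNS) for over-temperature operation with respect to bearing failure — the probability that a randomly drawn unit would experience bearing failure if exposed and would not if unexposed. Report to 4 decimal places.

PNS ≈ 0.5880

Let p₁ = 0.875, p₀ = 0.287.
Under exogeneity and monotonicity, PNS = p₁ − p₀.
PNS = 0.875 − 0.287 = 0.588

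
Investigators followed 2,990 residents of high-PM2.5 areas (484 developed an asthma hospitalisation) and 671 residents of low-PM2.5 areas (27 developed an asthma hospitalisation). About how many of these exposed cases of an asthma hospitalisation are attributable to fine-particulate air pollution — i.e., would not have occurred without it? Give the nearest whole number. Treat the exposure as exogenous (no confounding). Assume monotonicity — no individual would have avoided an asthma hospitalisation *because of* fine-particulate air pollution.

p₁ = P(outcome | exposed) = 484/2990 = 0.16187
p₀ = P(outcome | unexposed) = 27/671 = 0.040238
PN = (p₁ − p₀)/p₁ = (0.16187 − 0.040238) / 0.16187 ≈ 0.75142.
Attributable cases ≈ PN × (exposed cases) = 0.75142 × 484 ≈ 363.69.

about 364 cases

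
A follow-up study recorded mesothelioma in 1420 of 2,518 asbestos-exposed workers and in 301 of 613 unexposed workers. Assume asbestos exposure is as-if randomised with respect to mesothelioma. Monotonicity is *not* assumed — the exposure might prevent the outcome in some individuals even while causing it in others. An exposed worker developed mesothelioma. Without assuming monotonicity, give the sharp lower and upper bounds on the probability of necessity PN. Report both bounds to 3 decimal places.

0.129 ≤ PN ≤ 0.903

p₁ = P(outcome | exposed) = 1420/2518 = 0.56394
p₀ = P(outcome | unexposed) = 301/613 = 0.49103
Under exogeneity alone the bounds on PN are max{0,(p₁−p₀)/p₁} ≤ PN ≤ min{1,(1−p₀)/p₁}.
  lower = (p₁ − p₀)/p₁ = 0.072912 / 0.56394 ≈ 0.1293
  upper = min{1, (1 − p₀)/p₁} = 0.50897 / 0.56394 ≈ 0.9025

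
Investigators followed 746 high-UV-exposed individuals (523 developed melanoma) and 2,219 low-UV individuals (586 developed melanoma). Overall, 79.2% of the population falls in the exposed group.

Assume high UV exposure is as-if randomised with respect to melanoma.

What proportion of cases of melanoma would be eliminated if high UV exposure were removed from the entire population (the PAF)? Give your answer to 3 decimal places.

p₁ = P(outcome | exposed) = 523/746 = 0.70107
p₀ = P(outcome | unexposed) = 586/2219 = 0.26408
Overall risk P(Y=1) = π·p₁ + (1−π)·p₀ = 0.792×0.70107 + 0.208×0.26408 = 0.61018.
Under exogeneity, PAF = [P(Y=1) − p₀] / P(Y=1).
PAF = (0.61018 − 0.26408) / 0.61018 ≈ 0.5672

PAF ≈ 0.567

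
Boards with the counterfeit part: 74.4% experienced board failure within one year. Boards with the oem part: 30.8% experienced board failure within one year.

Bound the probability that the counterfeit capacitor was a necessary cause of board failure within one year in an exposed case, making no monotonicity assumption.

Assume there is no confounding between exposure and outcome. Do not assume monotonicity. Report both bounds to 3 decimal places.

p₁ = 0.744, p₀ = 0.308.
Under exogeneity alone the bounds on PN are max{0,(p₁−p₀)/p₁} ≤ PN ≤ min{1,(1−p₀)/p₁}.
  lower = (p₁ − p₀)/p₁ = 0.436 / 0.744 ≈ 0.5860
  upper = min{1, (1 − p₀)/p₁} = 0.692 / 0.744 ≈ 0.9301

0.586 ≤ PN ≤ 0.930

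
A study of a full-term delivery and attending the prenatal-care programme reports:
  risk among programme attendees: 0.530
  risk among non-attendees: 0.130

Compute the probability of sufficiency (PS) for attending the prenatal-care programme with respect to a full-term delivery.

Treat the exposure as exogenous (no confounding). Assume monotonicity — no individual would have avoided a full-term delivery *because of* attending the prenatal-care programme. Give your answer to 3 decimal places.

Let p₁ = 0.53, p₀ = 0.13.
Under exogeneity and monotonicity, PS = (p₁ − p₀) / (1 − p₀).
PS = (0.53 − 0.13) / (1 − 0.13) = 0.4 / 0.87 ≈ 0.4598

PS ≈ 0.460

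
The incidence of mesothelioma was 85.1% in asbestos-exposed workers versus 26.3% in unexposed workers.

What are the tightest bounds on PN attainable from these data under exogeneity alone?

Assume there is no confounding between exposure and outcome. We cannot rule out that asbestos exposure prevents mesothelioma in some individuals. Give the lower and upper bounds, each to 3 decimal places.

p₁ = 0.851, p₀ = 0.263.
Under exogeneity alone the bounds on PN are max{0,(p₁−p₀)/p₁} ≤ PN ≤ min{1,(1−p₀)/p₁}.
  lower = (p₁ − p₀)/p₁ = 0.588 / 0.851 ≈ 0.6910
  upper = min{1, (1 − p₀)/p₁} = 0.737 / 0.851 ≈ 0.8660

0.691 ≤ PN ≤ 0.866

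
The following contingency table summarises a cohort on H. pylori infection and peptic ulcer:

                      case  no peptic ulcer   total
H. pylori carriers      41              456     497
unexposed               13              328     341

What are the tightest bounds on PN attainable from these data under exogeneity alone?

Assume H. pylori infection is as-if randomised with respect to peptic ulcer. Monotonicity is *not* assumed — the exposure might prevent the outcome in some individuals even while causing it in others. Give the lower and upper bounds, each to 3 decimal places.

0.538 ≤ PN ≤ 1.000

p₁ = P(outcome | exposed) = 41/497 = 0.082495
p₀ = P(outcome | unexposed) = 13/341 = 0.038123
Under exogeneity alone the bounds on PN are max{0,(p₁−p₀)/p₁} ≤ PN ≤ min{1,(1−p₀)/p₁}.
  lower = (p₁ − p₀)/p₁ = 0.044372 / 0.082495 ≈ 0.5379
  upper = min{1, (1 − p₀)/p₁} = 0.96188 / 0.082495 ≈ 11.6598 → capped at 1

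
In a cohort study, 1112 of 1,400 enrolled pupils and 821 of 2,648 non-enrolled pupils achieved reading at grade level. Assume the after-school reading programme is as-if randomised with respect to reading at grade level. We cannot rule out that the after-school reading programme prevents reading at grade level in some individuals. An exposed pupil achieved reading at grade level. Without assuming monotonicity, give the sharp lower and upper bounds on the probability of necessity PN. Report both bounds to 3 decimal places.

p₁ = P(outcome | exposed) = 1112/1400 = 0.79429
p₀ = P(outcome | unexposed) = 821/2648 = 0.31005
Under exogeneity alone the bounds on PN are max{0,(p₁−p₀)/p₁} ≤ PN ≤ min{1,(1−p₀)/p₁}.
  lower = (p₁ − p₀)/p₁ = 0.48424 / 0.79429 ≈ 0.6097
  upper = min{1, (1 − p₀)/p₁} = 0.68995 / 0.79429 ≈ 0.8686

0.610 ≤ PN ≤ 0.869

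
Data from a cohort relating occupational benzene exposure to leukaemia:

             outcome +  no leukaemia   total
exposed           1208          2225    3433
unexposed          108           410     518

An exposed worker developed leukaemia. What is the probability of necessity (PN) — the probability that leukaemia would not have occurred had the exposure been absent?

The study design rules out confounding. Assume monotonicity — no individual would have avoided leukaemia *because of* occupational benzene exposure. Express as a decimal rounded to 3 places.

PN ≈ 0.407

p₁ = P(outcome | exposed) = 1208/3433 = 0.35188
p₀ = P(outcome | unexposed) = 108/518 = 0.20849
Under exogeneity and monotonicity, PN = (p₁ − p₀) / p₁.
PN = (0.35188 − 0.20849) / 0.35188 = 0.14338 / 0.35188 ≈ 0.4075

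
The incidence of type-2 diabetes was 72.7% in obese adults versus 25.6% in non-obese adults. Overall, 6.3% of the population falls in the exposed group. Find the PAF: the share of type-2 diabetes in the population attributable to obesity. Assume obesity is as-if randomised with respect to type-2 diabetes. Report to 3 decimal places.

PAF ≈ 0.104

p₁ = 0.727, p₀ = 0.256.
Overall risk P(Y=1) = π·p₁ + (1−π)·p₀ = 0.063×0.727 + 0.937×0.256 = 0.28567.
Under exogeneity, PAF = [P(Y=1) − p₀] / P(Y=1).
PAF = (0.28567 − 0.256) / 0.28567 ≈ 0.1039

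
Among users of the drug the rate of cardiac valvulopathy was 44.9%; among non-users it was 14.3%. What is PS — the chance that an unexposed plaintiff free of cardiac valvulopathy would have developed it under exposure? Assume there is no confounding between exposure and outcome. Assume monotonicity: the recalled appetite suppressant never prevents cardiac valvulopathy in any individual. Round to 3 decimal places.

p₁ = 0.449, p₀ = 0.143.
Under exogeneity and monotonicity, PS = (p₁ − p₀) / (1 − p₀).
PS = (0.449 − 0.143) / (1 − 0.143) = 0.306 / 0.857 ≈ 0.3571

PS ≈ 0.357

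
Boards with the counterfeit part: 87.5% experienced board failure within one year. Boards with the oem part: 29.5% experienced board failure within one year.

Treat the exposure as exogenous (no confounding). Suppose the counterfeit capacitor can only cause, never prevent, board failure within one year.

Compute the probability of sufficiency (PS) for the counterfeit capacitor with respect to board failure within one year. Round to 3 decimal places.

PS ≈ 0.823

p₁ = 0.875, p₀ = 0.295.
Under exogeneity and monotonicity, PS = (p₁ − p₀) / (1 − p₀).
PS = (0.875 − 0.295) / (1 − 0.295) = 0.58 / 0.705 ≈ 0.8227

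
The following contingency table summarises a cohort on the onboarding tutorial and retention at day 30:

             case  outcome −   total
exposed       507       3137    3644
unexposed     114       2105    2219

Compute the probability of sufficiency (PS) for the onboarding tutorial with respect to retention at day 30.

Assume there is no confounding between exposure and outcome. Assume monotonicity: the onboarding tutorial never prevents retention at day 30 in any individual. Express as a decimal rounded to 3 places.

p₁ = P(outcome | exposed) = 507/3644 = 0.13913
p₀ = P(outcome | unexposed) = 114/2219 = 0.051374
Under exogeneity and monotonicity, PS = (p₁ − p₀) / (1 − p₀).
PS = (0.13913 − 0.051374) / (1 − 0.051374) = 0.087758 / 0.94863 ≈ 0.0925

PS ≈ 0.093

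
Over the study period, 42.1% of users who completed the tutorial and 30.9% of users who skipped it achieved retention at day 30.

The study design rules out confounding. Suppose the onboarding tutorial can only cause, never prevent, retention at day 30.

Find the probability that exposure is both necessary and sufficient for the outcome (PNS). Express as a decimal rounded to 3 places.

p₁ = 0.421, p₀ = 0.309.
Under exogeneity and monotonicity, PNS = p₁ − p₀.
PNS = 0.421 − 0.309 = 0.112

PNS ≈ 0.112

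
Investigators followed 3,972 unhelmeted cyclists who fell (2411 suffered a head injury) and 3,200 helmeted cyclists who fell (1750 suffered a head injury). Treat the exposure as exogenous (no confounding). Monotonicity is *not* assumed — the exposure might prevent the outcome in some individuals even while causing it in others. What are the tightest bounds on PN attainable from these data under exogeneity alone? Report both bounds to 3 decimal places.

0.099 ≤ PN ≤ 0.747

p₁ = P(outcome | exposed) = 2411/3972 = 0.607
p₀ = P(outcome | unexposed) = 1750/3200 = 0.54688
Under exogeneity alone the bounds on PN are max{0,(p₁−p₀)/p₁} ≤ PN ≤ min{1,(1−p₀)/p₁}.
  lower = (p₁ − p₀)/p₁ = 0.060124 / 0.607 ≈ 0.0991
  upper = min{1, (1 − p₀)/p₁} = 0.45312 / 0.607 ≈ 0.7465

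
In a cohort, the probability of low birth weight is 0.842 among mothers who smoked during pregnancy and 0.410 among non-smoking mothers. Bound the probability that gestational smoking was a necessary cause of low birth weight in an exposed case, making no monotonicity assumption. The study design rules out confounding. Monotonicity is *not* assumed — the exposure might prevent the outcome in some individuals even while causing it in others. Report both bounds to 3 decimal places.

0.513 ≤ PN ≤ 0.701

Let p₁ = 0.842, p₀ = 0.41.
Under exogeneity alone the bounds on PN are max{0,(p₁−p₀)/p₁} ≤ PN ≤ min{1,(1−p₀)/p₁}.
  lower = (p₁ − p₀)/p₁ = 0.432 / 0.842 ≈ 0.5131
  upper = min{1, (1 − p₀)/p₁} = 0.59 / 0.842 ≈ 0.7007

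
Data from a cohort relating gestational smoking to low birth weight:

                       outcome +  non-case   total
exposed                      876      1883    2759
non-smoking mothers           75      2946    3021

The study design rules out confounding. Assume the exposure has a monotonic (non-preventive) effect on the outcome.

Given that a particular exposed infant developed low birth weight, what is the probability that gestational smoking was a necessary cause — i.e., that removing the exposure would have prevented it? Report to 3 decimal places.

p₁ = P(outcome | exposed) = 876/2759 = 0.31751
p₀ = P(outcome | unexposed) = 75/3021 = 0.024826
Under exogeneity and monotonicity, PN = (p₁ − p₀)/p₁.
PN = (0.31751 − 0.024826) / 0.31751 ≈ 0.9218

PN ≈ 0.922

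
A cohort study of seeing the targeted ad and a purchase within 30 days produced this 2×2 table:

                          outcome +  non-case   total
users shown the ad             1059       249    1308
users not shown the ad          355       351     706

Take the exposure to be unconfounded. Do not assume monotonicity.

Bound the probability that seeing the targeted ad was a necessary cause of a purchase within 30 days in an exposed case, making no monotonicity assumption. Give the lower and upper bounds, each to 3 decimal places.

0.379 ≤ PN ≤ 0.614

p₁ = P(outcome | exposed) = 1059/1308 = 0.80963
p₀ = P(outcome | unexposed) = 355/706 = 0.50283
Under exogeneity alone the bounds on PN are max{0,(p₁−p₀)/p₁} ≤ PN ≤ min{1,(1−p₀)/p₁}.
  lower = (p₁ − p₀)/p₁ = 0.3068 / 0.80963 ≈ 0.3789
  upper = min{1, (1 − p₀)/p₁} = 0.49717 / 0.80963 ≈ 0.6141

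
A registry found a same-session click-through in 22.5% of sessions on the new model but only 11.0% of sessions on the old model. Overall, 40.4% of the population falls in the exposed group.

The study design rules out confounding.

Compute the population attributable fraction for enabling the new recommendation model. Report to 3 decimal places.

PAF ≈ 0.297

p₁ = 0.225, p₀ = 0.11.
Overall risk P(Y=1) = π·p₁ + (1−π)·p₀ = 0.404×0.225 + 0.596×0.11 = 0.15646.
Under exogeneity, PAF = [P(Y=1) − p₀] / P(Y=1).
PAF = (0.15646 − 0.11) / 0.15646 ≈ 0.2969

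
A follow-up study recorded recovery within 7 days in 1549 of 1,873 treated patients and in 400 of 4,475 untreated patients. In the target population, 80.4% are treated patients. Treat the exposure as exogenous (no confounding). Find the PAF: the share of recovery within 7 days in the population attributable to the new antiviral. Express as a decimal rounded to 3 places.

p₁ = P(outcome | exposed) = 1549/1873 = 0.82702
p₀ = P(outcome | unexposed) = 400/4475 = 0.089385
Overall risk P(Y=1) = π·p₁ + (1−π)·p₀ = 0.804×0.82702 + 0.196×0.089385 = 0.68244.
Under exogeneity, PAF = [P(Y=1) − p₀] / P(Y=1).
PAF = (0.68244 − 0.089385) / 0.68244 ≈ 0.8690

PAF ≈ 0.869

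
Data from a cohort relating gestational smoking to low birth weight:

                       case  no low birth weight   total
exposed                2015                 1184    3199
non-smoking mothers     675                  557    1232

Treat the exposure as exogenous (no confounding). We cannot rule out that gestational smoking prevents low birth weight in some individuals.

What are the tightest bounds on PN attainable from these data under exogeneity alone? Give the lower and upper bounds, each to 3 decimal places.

0.130 ≤ PN ≤ 0.718

p₁ = P(outcome | exposed) = 2015/3199 = 0.62988
p₀ = P(outcome | unexposed) = 675/1232 = 0.54789
Under exogeneity alone the bounds on PN are max{0,(p₁−p₀)/p₁} ≤ PN ≤ min{1,(1−p₀)/p₁}.
  lower = (p₁ − p₀)/p₁ = 0.081995 / 0.62988 ≈ 0.1302
  upper = min{1, (1 − p₀)/p₁} = 0.45211 / 0.62988 ≈ 0.7178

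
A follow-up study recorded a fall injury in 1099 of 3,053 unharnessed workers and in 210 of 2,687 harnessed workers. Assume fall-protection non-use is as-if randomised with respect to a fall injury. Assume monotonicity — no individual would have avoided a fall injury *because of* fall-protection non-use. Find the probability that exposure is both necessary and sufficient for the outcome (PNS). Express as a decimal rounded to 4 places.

PNS ≈ 0.2818

p₁ = P(outcome | exposed) = 1099/3053 = 0.35997
p₀ = P(outcome | unexposed) = 210/2687 = 0.078154
Under exogeneity and monotonicity, PNS = p₁ − p₀.
PNS = 0.35997 − 0.078154 = 0.28182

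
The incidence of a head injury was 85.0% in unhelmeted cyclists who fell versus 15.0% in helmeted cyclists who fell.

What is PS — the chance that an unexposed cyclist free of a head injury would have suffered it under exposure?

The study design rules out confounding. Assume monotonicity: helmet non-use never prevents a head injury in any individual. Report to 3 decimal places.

p₁ = 0.85, p₀ = 0.15.
Under exogeneity and monotonicity, PS = (p₁ − p₀) / (1 − p₀).
PS = (0.85 − 0.15) / (1 − 0.15) = 0.7 / 0.85 ≈ 0.8235

PS ≈ 0.824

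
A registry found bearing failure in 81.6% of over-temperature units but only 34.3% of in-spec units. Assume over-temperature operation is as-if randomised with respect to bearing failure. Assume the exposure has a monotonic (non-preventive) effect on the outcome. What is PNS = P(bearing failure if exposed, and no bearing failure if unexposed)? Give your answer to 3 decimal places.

p₁ = 0.816, p₀ = 0.343.
Under exogeneity and monotonicity, PNS = p₁ − p₀.
PNS = 0.816 − 0.343 = 0.473

PNS ≈ 0.473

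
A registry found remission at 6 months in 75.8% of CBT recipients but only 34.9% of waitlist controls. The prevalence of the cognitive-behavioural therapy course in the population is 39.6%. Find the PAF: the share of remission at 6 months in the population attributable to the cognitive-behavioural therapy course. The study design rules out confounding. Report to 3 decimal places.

PAF ≈ 0.317

p₁ = 0.758, p₀ = 0.349.
Overall risk P(Y=1) = π·p₁ + (1−π)·p₀ = 0.396×0.758 + 0.604×0.349 = 0.51096.
Under exogeneity, PAF = [P(Y=1) − p₀] / P(Y=1).
PAF = (0.51096 − 0.349) / 0.51096 ≈ 0.3170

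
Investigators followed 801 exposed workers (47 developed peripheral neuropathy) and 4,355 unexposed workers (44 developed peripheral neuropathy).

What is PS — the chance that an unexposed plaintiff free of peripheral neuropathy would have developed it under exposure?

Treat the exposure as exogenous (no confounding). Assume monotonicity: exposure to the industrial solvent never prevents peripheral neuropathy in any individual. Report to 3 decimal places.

PS ≈ 0.049

p₁ = P(outcome | exposed) = 47/801 = 0.058677
p₀ = P(outcome | unexposed) = 44/4355 = 0.010103
Under exogeneity and monotonicity, PS = (p₁ − p₀) / (1 − p₀).
PS = (0.058677 − 0.010103) / (1 − 0.010103) = 0.048573 / 0.9899 ≈ 0.0491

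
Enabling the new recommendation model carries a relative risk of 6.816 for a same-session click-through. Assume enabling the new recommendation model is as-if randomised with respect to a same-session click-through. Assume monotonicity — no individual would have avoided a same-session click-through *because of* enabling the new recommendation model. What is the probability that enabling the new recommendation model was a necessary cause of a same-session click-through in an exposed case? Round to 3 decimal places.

Under exogeneity and monotonicity, PN = (RR − 1) / RR = 1 − 1/RR.
PN = (6.816 − 1) / 6.816 = 5.816 / 6.816 ≈ 0.8533

PN ≈ 0.853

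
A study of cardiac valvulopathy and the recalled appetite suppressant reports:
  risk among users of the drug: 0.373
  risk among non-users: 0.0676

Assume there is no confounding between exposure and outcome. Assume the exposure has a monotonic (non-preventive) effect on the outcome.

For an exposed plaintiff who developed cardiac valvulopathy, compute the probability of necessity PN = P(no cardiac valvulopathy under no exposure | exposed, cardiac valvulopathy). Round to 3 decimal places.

Let p₁ = 0.373, p₀ = 0.0676.
Under exogeneity and monotonicity, PN = (p₁ − p₀) / p₁.
PN = (0.373 − 0.0676) / 0.373 = 0.3054 / 0.373 ≈ 0.8188

PN ≈ 0.819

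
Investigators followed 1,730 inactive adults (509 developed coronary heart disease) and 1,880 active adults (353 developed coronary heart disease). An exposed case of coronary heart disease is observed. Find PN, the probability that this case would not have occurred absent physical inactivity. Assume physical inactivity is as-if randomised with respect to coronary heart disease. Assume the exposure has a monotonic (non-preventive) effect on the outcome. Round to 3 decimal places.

p₁ = P(outcome | exposed) = 509/1730 = 0.29422
p₀ = P(outcome | unexposed) = 353/1880 = 0.18777
Under exogeneity and monotonicity, PN = (p₁ − p₀) / p₁.
PN = (0.29422 − 0.18777) / 0.29422 = 0.10645 / 0.29422 ≈ 0.3618

PN ≈ 0.362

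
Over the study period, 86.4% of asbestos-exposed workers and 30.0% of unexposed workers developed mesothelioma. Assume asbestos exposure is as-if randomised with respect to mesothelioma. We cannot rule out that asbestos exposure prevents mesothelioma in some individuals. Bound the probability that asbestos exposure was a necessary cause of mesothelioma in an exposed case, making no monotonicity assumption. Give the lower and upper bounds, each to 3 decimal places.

p₁ = 0.864, p₀ = 0.3.
Under exogeneity alone the bounds on PN are max{0,(p₁−p₀)/p₁} ≤ PN ≤ min{1,(1−p₀)/p₁}.
  lower = (p₁ − p₀)/p₁ = 0.564 / 0.864 ≈ 0.6528
  upper = min{1, (1 − p₀)/p₁} = 0.7 / 0.864 ≈ 0.8102

0.653 ≤ PN ≤ 0.810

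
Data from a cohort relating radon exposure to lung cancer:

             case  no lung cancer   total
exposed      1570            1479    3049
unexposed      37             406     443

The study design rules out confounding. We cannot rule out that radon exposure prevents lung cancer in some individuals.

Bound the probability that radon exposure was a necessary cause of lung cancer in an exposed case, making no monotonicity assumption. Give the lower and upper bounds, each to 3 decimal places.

0.838 ≤ PN ≤ 1.000

p₁ = P(outcome | exposed) = 1570/3049 = 0.51492
p₀ = P(outcome | unexposed) = 37/443 = 0.083521
Under exogeneity alone the bounds on PN are max{0,(p₁−p₀)/p₁} ≤ PN ≤ min{1,(1−p₀)/p₁}.
  lower = (p₁ − p₀)/p₁ = 0.4314 / 0.51492 ≈ 0.8378
  upper = min{1, (1 − p₀)/p₁} = 0.91648 / 0.51492 ≈ 1.7798 → capped at 1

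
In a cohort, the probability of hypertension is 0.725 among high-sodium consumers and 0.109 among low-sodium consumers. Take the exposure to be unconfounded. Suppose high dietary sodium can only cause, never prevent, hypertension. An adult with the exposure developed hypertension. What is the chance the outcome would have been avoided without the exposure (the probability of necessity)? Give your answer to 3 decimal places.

PN ≈ 0.850

Let p₁ = 0.725, p₀ = 0.109.
Under exogeneity and monotonicity, PN = (p₁ − p₀) / p₁.
PN = (0.725 − 0.109) / 0.725 = 0.616 / 0.725 ≈ 0.8497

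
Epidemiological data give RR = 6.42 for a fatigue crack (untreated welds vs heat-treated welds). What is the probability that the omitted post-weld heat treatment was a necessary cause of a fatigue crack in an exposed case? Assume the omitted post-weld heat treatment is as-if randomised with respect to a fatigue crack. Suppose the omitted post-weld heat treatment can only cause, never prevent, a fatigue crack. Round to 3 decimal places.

PN ≈ 0.844

Under exogeneity and monotonicity, PN = (RR − 1) / RR = 1 − 1/RR.
PN = (6.42 − 1) / 6.42 = 5.42 / 6.42 ≈ 0.8442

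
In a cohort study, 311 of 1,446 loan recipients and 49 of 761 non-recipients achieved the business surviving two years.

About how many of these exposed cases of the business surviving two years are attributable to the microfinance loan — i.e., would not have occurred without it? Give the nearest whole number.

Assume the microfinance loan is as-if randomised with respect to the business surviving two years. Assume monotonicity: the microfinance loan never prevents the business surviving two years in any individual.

p₁ = P(outcome | exposed) = 311/1446 = 0.21508
p₀ = P(outcome | unexposed) = 49/761 = 0.064389
PN = (p₁ − p₀)/p₁ = (0.21508 − 0.064389) / 0.21508 ≈ 0.70062.
Attributable cases ≈ PN × (exposed cases) = 0.70062 × 311 ≈ 217.89.

about 218 cases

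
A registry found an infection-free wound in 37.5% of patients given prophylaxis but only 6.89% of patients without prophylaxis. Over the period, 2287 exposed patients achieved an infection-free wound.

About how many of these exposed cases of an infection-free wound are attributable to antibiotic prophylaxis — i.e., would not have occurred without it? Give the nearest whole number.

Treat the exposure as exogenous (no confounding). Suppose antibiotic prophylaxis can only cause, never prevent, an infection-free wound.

about 1867 cases

p₁ = 0.375, p₀ = 0.0689.
PN = (p₁ − p₀)/p₁ = (0.375 − 0.0689) / 0.375 ≈ 0.81627.
Attributable cases ≈ PN × (exposed cases) = 0.81627 × 2287 ≈ 1866.80.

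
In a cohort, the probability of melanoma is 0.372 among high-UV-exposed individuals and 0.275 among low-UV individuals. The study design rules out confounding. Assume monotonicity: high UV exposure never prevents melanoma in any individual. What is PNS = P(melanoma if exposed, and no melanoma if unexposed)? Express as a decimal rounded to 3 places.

PNS ≈ 0.097

Let p₁ = 0.372, p₀ = 0.275.
Under exogeneity and monotonicity, PNS = p₁ − p₀.
PNS = 0.372 − 0.275 = 0.097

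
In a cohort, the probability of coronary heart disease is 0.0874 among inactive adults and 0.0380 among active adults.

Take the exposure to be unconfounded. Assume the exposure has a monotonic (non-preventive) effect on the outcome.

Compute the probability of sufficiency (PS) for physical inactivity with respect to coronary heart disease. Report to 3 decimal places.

PS ≈ 0.051

Let p₁ = 0.0874, p₀ = 0.038.
Under exogeneity and monotonicity, PS = (p₁ − p₀) / (1 − p₀).
PS = (0.0874 − 0.038) / (1 − 0.038) = 0.0494 / 0.962 ≈ 0.0514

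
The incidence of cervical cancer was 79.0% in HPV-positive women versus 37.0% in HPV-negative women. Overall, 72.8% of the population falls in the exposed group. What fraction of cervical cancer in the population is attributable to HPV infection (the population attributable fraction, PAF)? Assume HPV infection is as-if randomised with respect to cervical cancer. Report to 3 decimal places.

PAF ≈ 0.452

p₁ = 0.79, p₀ = 0.37.
Overall risk P(Y=1) = π·p₁ + (1−π)·p₀ = 0.728×0.79 + 0.272×0.37 = 0.67576.
Under exogeneity, PAF = [P(Y=1) − p₀] / P(Y=1).
PAF = (0.67576 − 0.37) / 0.67576 ≈ 0.4525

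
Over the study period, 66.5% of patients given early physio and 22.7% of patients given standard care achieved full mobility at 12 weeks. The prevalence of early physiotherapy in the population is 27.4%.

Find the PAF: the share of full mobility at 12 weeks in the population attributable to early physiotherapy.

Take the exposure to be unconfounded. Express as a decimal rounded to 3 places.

PAF ≈ 0.346

p₁ = 0.665, p₀ = 0.227.
Overall risk P(Y=1) = π·p₁ + (1−π)·p₀ = 0.274×0.665 + 0.726×0.227 = 0.34701.
Under exogeneity, PAF = [P(Y=1) − p₀] / P(Y=1).
PAF = (0.34701 − 0.227) / 0.34701 ≈ 0.3458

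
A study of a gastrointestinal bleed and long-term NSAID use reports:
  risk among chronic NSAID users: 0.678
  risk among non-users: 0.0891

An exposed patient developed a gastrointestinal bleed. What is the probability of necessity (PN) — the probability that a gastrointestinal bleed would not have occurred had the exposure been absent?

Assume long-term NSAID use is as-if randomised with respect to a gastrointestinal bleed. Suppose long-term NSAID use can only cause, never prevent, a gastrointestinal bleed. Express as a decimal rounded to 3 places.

Let p₁ = 0.678, p₀ = 0.0891.
Under exogeneity and monotonicity, PN = (p₁ − p₀) / p₁.
PN = (0.678 − 0.0891) / 0.678 = 0.5889 / 0.678 ≈ 0.8686

PN ≈ 0.869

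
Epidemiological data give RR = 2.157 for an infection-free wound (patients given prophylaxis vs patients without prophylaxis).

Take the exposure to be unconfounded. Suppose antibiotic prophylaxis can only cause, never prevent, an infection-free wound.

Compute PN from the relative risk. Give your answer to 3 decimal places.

Under exogeneity and monotonicity, PN = (RR − 1) / RR = 1 − 1/RR.
PN = (2.157 − 1) / 2.157 = 1.157 / 2.157 ≈ 0.5364

PN ≈ 0.536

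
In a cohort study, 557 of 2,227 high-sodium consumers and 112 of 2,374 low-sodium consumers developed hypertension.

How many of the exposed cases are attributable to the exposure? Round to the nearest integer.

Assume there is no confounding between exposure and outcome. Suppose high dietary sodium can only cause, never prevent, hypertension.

about 452 cases

p₁ = P(outcome | exposed) = 557/2227 = 0.25011
p₀ = P(outcome | unexposed) = 112/2374 = 0.047178
PN = (p₁ − p₀)/p₁ = (0.25011 − 0.047178) / 0.25011 ≈ 0.81137.
Attributable cases ≈ PN × (exposed cases) = 0.81137 × 557 ≈ 451.94.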